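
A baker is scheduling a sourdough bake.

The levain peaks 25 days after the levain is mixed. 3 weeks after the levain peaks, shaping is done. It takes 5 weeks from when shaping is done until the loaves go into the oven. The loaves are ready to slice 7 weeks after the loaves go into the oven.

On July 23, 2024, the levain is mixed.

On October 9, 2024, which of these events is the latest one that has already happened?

The levain is mixed: Jul 23, 2024.
The levain peaks: Jul 23, 2024 + 25 days = Aug 17, 2024.
Shaping is done: Aug 17, 2024 + 3 weeks = Sep 7, 2024.
The loaves go into the oven: Sep 7, 2024 + 5 weeks = Oct 12, 2024.
The loaves are ready to slice: Oct 12, 2024 + 7 weeks = Nov 30, 2024.
Oct 9, 2024 falls between when shaping is done (Sep 7, 2024) and when the loaves go into the oven (Oct 12, 2024).

Shaping is done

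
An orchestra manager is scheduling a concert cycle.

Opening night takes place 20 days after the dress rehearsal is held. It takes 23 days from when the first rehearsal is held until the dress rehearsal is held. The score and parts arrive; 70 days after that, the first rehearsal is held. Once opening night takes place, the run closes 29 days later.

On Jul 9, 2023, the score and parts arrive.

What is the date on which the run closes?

Nov 28, 2023

The score and parts arrive: Jul 9, 2023.
The first rehearsal is held: Jul 9, 2023 + 70 days = Sep 17, 2023.
The dress rehearsal is held: Sep 17, 2023 + 23 days = Oct 10, 2023.
Opening night takes place: Oct 10, 2023 + 20 days = Oct 30, 2023.
The run closes: Oct 30, 2023 + 29 days = Nov 28, 2023.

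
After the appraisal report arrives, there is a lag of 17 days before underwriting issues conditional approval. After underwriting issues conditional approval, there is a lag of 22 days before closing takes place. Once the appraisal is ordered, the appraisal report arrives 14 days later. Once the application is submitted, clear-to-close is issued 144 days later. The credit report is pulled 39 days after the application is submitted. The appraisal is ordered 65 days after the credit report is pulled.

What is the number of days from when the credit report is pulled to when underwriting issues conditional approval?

96 days

Causal path: the credit report is pulled → the appraisal is ordered → the appraisal report arrives → underwriting issues conditional approval.
Total delay along the path: 65 + 14 + 17 = 96 days.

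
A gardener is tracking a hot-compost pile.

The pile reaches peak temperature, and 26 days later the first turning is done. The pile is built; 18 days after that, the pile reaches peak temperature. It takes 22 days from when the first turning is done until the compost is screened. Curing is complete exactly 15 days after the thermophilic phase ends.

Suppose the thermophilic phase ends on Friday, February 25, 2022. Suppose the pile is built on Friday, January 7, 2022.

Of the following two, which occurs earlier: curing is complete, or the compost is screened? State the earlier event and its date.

The thermophilic phase ends: Feb 25, 2022.
Curing is complete: Feb 25, 2022 + 15 days = Mar 12, 2022.
The pile is built: Jan 7, 2022.
The pile reaches peak temperature: Jan 7, 2022 + 18 days = Jan 25, 2022.
The first turning is done: Jan 25, 2022 + 26 days = Feb 20, 2022.
The compost is screened: Feb 20, 2022 + 22 days = Mar 14, 2022.
Comparing: curing is complete on Mar 12, 2022 vs the compost is screened on Mar 14, 2022. Earlier: curing is complete.

Curing is complete — Saturday, March 12, 2022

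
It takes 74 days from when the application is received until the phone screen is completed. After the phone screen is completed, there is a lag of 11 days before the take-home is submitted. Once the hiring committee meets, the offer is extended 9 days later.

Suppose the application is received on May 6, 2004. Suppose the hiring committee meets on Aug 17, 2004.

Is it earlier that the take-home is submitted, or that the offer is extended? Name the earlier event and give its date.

The application is received: May 6, 2004.
The phone screen is completed: May 6, 2004 + 74 days = Jul 19, 2004.
The take-home is submitted: Jul 19, 2004 + 11 days = Jul 30, 2004.
The hiring committee meets: Aug 17, 2004.
The offer is extended: Aug 17, 2004 + 9 days = Aug 26, 2004.
Comparing: the take-home is submitted on Jul 30, 2004 vs the offer is extended on Aug 26, 2004. Earlier: the take-home is submitted.

The take-home is submitted — Jul 30, 2004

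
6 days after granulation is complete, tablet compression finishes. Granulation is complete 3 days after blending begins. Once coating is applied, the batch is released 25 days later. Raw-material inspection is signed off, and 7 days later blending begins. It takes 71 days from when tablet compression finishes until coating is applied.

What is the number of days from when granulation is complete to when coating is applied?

77 days

Causal path: granulation is complete → tablet compression finishes → coating is applied.
Total delay along the path: 6 + 71 = 77 days.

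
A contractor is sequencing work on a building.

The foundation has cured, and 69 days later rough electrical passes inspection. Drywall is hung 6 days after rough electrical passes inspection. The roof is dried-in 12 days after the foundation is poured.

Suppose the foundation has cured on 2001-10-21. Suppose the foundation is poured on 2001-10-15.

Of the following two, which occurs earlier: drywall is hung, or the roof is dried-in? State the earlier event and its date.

The roof is dried-in — 2001-10-27

The foundation has cured: Oct 21, 2001.
Rough electrical passes inspection: Oct 21, 2001 + 69 days = Dec 29, 2001.
Drywall is hung: Dec 29, 2001 + 6 days = Jan 4, 2002.
The foundation is poured: Oct 15, 2001.
The roof is dried-in: Oct 15, 2001 + 12 days = Oct 27, 2001.
Comparing: drywall is hung on Jan 4, 2002 vs the roof is dried-in on Oct 27, 2001. Earlier: the roof is dried-in.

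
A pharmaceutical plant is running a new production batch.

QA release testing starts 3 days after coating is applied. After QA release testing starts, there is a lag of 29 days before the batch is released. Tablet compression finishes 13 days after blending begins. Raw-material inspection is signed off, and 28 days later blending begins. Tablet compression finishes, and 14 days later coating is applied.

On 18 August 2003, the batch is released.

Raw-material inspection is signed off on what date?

23 May 2003

The batch is released: Aug 18, 2003.
QA release testing starts: Aug 18, 2003 − 29 days = Jul 20, 2003.
Coating is applied: Jul 20, 2003 − 3 days = Jul 17, 2003.
Tablet compression finishes: Jul 17, 2003 − 14 days = Jul 3, 2003.
Blending begins: Jul 3, 2003 − 13 days = Jun 20, 2003.
Raw-material inspection is signed off: Jun 20, 2003 − 28 days = May 23, 2003.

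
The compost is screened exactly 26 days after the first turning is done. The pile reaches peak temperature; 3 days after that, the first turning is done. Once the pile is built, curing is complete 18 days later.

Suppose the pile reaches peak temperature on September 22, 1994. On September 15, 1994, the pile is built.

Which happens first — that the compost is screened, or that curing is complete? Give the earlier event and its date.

Curing is complete — October 3, 1994

The pile reaches peak temperature: Sep 22, 1994.
The first turning is done: Sep 22, 1994 + 3 days = Sep 25, 1994.
The compost is screened: Sep 25, 1994 + 26 days = Oct 21, 1994.
The pile is built: Sep 15, 1994.
Curing is complete: Sep 15, 1994 + 18 days = Oct 3, 1994.
Comparing: the compost is screened on Oct 21, 1994 vs curing is complete on Oct 3, 1994. Earlier: curing is complete.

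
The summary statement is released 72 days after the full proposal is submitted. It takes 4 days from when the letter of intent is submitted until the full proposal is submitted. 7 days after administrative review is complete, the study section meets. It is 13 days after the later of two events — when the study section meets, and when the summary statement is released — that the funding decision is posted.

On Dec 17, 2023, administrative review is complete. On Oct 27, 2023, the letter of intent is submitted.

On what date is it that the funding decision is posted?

Administrative review is complete: Dec 17, 2023.
The study section meets: Dec 17, 2023 + 7 days = Dec 24, 2023.
The letter of intent is submitted: Oct 27, 2023.
The full proposal is submitted: Oct 27, 2023 + 4 days = Oct 31, 2023.
The summary statement is released: Oct 31, 2023 + 72 days = Jan 11, 2024.
Both prerequisites met — the study section meets (Dec 24, 2023), the summary statement is released (Jan 11, 2024); the later is Jan 11, 2024.
The funding decision is posted: Jan 11, 2024 + 13 days = Jan 24, 2024.

Jan 24, 2024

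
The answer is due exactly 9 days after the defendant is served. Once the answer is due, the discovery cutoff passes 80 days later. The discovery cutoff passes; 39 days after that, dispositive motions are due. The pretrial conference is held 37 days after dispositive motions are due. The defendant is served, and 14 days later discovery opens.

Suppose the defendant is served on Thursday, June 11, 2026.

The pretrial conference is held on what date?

The defendant is served: Jun 11, 2026.
The answer is due: Jun 11, 2026 + 9 days = Jun 20, 2026.
The discovery cutoff passes: Jun 20, 2026 + 80 days = Sep 8, 2026.
Dispositive motions are due: Sep 8, 2026 + 39 days = Oct 17, 2026.
The pretrial conference is held: Oct 17, 2026 + 37 days = Nov 23, 2026.

Monday, November 23, 2026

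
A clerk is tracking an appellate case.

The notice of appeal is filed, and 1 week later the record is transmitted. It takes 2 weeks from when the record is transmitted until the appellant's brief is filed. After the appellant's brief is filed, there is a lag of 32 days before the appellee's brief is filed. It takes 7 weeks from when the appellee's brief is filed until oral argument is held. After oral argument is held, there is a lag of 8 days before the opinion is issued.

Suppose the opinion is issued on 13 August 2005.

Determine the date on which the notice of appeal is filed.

25 April 2005

The opinion is issued: Aug 13, 2005.
Oral argument is held: Aug 13, 2005 − 8 days = Aug 5, 2005.
The appellee's brief is filed: Aug 5, 2005 − 7 weeks = Jun 17, 2005.
The appellant's brief is filed: Jun 17, 2005 − 32 days = May 16, 2005.
The record is transmitted: May 16, 2005 − 2 weeks = May 2, 2005.
The notice of appeal is filed: May 2, 2005 − 1 week = Apr 25, 2005.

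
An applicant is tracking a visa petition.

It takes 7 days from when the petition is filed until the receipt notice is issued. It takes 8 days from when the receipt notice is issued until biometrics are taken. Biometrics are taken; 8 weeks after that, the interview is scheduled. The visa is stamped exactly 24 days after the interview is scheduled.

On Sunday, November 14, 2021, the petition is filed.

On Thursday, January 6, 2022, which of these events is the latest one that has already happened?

The petition is filed: Nov 14, 2021.
The receipt notice is issued: Nov 14, 2021 + 7 days = Nov 21, 2021.
Biometrics are taken: Nov 21, 2021 + 8 days = Nov 29, 2021.
The interview is scheduled: Nov 29, 2021 + 8 weeks = Jan 24, 2022.
The visa is stamped: Jan 24, 2022 + 24 days = Feb 17, 2022.
Jan 6, 2022 falls between when biometrics are taken (Nov 29, 2021) and when the interview is scheduled (Jan 24, 2022).

Biometrics are taken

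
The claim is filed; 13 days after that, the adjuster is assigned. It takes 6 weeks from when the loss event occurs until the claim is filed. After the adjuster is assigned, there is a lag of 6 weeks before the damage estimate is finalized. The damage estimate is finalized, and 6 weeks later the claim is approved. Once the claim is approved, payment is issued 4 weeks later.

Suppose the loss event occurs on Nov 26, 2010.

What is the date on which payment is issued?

The loss event occurs: Nov 26, 2010.
The claim is filed: Nov 26, 2010 + 6 weeks = Jan 7, 2011.
The adjuster is assigned: Jan 7, 2011 + 13 days = Jan 20, 2011.
The damage estimate is finalized: Jan 20, 2011 + 6 weeks = Mar 3, 2011.
The claim is approved: Mar 3, 2011 + 6 weeks = Apr 14, 2011.
Payment is issued: Apr 14, 2011 + 4 weeks = May 12, 2011.

May 12, 2011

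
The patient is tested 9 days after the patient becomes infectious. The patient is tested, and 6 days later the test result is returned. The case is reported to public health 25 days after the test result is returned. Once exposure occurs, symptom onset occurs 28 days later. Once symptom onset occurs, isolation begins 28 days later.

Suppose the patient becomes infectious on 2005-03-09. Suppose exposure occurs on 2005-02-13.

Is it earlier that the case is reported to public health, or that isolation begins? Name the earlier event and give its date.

Isolation begins — 2005-04-10

The patient becomes infectious: Mar 9, 2005.
The patient is tested: Mar 9, 2005 + 9 days = Mar 18, 2005.
The test result is returned: Mar 18, 2005 + 6 days = Mar 24, 2005.
The case is reported to public health: Mar 24, 2005 + 25 days = Apr 18, 2005.
Exposure occurs: Feb 13, 2005.
Symptom onset occurs: Feb 13, 2005 + 28 days = Mar 13, 2005.
Isolation begins: Mar 13, 2005 + 28 days = Apr 10, 2005.
Comparing: the case is reported to public health on Apr 18, 2005 vs isolation begins on Apr 10, 2005. Earlier: isolation begins.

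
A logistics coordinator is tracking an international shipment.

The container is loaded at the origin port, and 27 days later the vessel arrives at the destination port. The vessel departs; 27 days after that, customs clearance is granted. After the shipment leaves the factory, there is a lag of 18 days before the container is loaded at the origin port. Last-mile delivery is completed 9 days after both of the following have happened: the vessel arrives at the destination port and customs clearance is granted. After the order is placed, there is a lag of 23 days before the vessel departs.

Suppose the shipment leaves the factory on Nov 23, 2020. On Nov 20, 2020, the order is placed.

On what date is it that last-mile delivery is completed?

Jan 18, 2021

The shipment leaves the factory: Nov 23, 2020.
The container is loaded at the origin port: Nov 23, 2020 + 18 days = Dec 11, 2020.
The vessel arrives at the destination port: Dec 11, 2020 + 27 days = Jan 7, 2021.
The order is placed: Nov 20, 2020.
The vessel departs: Nov 20, 2020 + 23 days = Dec 13, 2020.
Customs clearance is granted: Dec 13, 2020 + 27 days = Jan 9, 2021.
Both prerequisites met — the vessel arrives at the destination port (Jan 7, 2021), customs clearance is granted (Jan 9, 2021); the later is Jan 9, 2021.
Last-mile delivery is completed: Jan 9, 2021 + 9 days = Jan 18, 2021.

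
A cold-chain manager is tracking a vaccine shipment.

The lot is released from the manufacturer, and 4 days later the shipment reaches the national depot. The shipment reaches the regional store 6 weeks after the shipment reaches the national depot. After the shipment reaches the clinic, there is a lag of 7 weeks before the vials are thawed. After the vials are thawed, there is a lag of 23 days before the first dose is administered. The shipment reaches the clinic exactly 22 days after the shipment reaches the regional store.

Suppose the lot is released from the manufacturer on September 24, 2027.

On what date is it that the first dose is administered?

February 11, 2028

The lot is released from the manufacturer: Sep 24, 2027.
The shipment reaches the national depot: Sep 24, 2027 + 4 days = Sep 28, 2027.
The shipment reaches the regional store: Sep 28, 2027 + 6 weeks = Nov 9, 2027.
The shipment reaches the clinic: Nov 9, 2027 + 22 days = Dec 1, 2027.
The vials are thawed: Dec 1, 2027 + 7 weeks = Jan 19, 2028.
The first dose is administered: Jan 19, 2028 + 23 days = Feb 11, 2028.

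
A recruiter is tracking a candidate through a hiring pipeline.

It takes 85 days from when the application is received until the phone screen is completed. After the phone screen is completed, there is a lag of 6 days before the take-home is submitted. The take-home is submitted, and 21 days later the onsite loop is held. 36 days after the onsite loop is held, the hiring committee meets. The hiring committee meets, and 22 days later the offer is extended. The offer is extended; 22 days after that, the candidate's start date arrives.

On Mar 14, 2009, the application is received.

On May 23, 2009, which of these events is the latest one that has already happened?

The application is received

The application is received: Mar 14, 2009.
The phone screen is completed: Mar 14, 2009 + 85 days = Jun 7, 2009.
The take-home is submitted: Jun 7, 2009 + 6 days = Jun 13, 2009.
The onsite loop is held: Jun 13, 2009 + 21 days = Jul 4, 2009.
The hiring committee meets: Jul 4, 2009 + 36 days = Aug 9, 2009.
The offer is extended: Aug 9, 2009 + 22 days = Aug 31, 2009.
The candidate's start date arrives: Aug 31, 2009 + 22 days = Sep 22, 2009.
May 23, 2009 falls between when the application is received (Mar 14, 2009) and when the phone screen is completed (Jun 7, 2009).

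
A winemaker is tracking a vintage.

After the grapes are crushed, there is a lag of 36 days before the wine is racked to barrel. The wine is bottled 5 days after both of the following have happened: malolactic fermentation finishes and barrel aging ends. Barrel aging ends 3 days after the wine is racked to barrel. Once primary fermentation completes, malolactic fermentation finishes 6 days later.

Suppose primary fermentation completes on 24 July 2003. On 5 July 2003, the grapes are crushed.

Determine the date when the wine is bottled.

18 August 2003

Primary fermentation completes: Jul 24, 2003.
Malolactic fermentation finishes: Jul 24, 2003 + 6 days = Jul 30, 2003.
The grapes are crushed: Jul 5, 2003.
The wine is racked to barrel: Jul 5, 2003 + 36 days = Aug 10, 2003.
Barrel aging ends: Aug 10, 2003 + 3 days = Aug 13, 2003.
Both prerequisites met — malolactic fermentation finishes (Jul 30, 2003), barrel aging ends (Aug 13, 2003); the later is Aug 13, 2003.
The wine is bottled: Aug 13, 2003 + 5 days = Aug 18, 2003.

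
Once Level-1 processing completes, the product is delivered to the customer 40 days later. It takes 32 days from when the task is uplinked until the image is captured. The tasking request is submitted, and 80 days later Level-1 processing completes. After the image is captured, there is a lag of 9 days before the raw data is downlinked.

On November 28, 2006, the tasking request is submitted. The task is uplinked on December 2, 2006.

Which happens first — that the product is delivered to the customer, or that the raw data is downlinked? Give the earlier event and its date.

The raw data is downlinked — January 12, 2007

The tasking request is submitted: Nov 28, 2006.
Level-1 processing completes: Nov 28, 2006 + 80 days = Feb 16, 2007.
The product is delivered to the customer: Feb 16, 2007 + 40 days = Mar 28, 2007.
The task is uplinked: Dec 2, 2006.
The image is captured: Dec 2, 2006 + 32 days = Jan 3, 2007.
The raw data is downlinked: Jan 3, 2007 + 9 days = Jan 12, 2007.
Comparing: the product is delivered to the customer on Mar 28, 2007 vs the raw data is downlinked on Jan 12, 2007. Earlier: the raw data is downlinked.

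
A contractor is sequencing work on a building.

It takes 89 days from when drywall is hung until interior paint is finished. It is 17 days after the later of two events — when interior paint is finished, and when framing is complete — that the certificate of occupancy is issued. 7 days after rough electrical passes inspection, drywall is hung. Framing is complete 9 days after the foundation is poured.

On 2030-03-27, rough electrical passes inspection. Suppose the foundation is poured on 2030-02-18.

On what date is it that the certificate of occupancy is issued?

Rough electrical passes inspection: Mar 27, 2030.
Drywall is hung: Mar 27, 2030 + 7 days = Apr 3, 2030.
Interior paint is finished: Apr 3, 2030 + 89 days = Jul 1, 2030.
The foundation is poured: Feb 18, 2030.
Framing is complete: Feb 18, 2030 + 9 days = Feb 27, 2030.
Both prerequisites met — interior paint is finished (Jul 1, 2030), framing is complete (Feb 27, 2030); the later is Jul 1, 2030.
The certificate of occupancy is issued: Jul 1, 2030 + 17 days = Jul 18, 2030.

2030-07-18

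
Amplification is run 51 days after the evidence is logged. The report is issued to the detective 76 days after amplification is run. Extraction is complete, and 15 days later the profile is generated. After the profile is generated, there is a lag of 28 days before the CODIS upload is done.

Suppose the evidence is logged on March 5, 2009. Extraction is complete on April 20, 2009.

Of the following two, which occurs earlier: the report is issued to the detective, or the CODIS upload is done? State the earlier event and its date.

The CODIS upload is done — June 2, 2009

The evidence is logged: Mar 5, 2009.
Amplification is run: Mar 5, 2009 + 51 days = Apr 25, 2009.
The report is issued to the detective: Apr 25, 2009 + 76 days = Jul 10, 2009.
Extraction is complete: Apr 20, 2009.
The profile is generated: Apr 20, 2009 + 15 days = May 5, 2009.
The CODIS upload is done: May 5, 2009 + 28 days = Jun 2, 2009.
Comparing: the report is issued to the detective on Jul 10, 2009 vs the CODIS upload is done on Jun 2, 2009. Earlier: the CODIS upload is done.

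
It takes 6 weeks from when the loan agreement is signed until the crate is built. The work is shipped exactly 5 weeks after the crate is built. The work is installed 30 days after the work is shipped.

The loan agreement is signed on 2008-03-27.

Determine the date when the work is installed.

The loan agreement is signed: Mar 27, 2008.
The crate is built: Mar 27, 2008 + 6 weeks = May 8, 2008.
The work is shipped: May 8, 2008 + 5 weeks = Jun 12, 2008.
The work is installed: Jun 12, 2008 + 30 days = Jul 12, 2008.

2008-07-12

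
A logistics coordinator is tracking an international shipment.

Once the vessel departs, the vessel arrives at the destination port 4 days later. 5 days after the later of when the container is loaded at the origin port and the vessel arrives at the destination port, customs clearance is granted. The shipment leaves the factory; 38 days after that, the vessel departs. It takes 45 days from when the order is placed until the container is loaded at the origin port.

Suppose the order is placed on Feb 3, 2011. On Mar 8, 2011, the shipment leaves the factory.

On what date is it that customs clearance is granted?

The order is placed: Feb 3, 2011.
The container is loaded at the origin port: Feb 3, 2011 + 45 days = Mar 20, 2011.
The shipment leaves the factory: Mar 8, 2011.
The vessel departs: Mar 8, 2011 + 38 days = Apr 15, 2011.
The vessel arrives at the destination port: Apr 15, 2011 + 4 days = Apr 19, 2011.
Both prerequisites met — the container is loaded at the origin port (Mar 20, 2011), the vessel arrives at the destination port (Apr 19, 2011); the later is Apr 19, 2011.
Customs clearance is granted: Apr 19, 2011 + 5 days = Apr 24, 2011.

Apr 24, 2011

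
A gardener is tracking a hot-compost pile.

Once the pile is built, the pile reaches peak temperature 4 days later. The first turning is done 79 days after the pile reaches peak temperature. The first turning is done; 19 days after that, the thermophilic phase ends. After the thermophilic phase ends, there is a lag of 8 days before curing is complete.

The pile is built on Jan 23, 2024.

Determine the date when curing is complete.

The pile is built: Jan 23, 2024.
The pile reaches peak temperature: Jan 23, 2024 + 4 days = Jan 27, 2024.
The first turning is done: Jan 27, 2024 + 79 days = Apr 15, 2024.
The thermophilic phase ends: Apr 15, 2024 + 19 days = May 4, 2024.
Curing is complete: May 4, 2024 + 8 days = May 12, 2024.

May 12, 2024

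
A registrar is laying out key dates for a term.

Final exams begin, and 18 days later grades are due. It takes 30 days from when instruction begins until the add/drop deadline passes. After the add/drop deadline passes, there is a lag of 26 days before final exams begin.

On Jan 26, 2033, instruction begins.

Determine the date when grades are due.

Apr 10, 2033

Instruction begins: Jan 26, 2033.
The add/drop deadline passes: Jan 26, 2033 + 30 days = Feb 25, 2033.
Final exams begin: Feb 25, 2033 + 26 days = Mar 23, 2033.
Grades are due: Mar 23, 2033 + 18 days = Apr 10, 2033.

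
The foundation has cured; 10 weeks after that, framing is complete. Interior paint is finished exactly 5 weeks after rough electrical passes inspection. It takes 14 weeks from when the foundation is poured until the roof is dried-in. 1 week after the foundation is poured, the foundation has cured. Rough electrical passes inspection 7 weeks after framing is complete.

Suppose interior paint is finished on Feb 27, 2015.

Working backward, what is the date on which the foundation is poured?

Sep 19, 2014

Interior paint is finished: Feb 27, 2015.
Rough electrical passes inspection: Feb 27, 2015 − 5 weeks = Jan 23, 2015.
Framing is complete: Jan 23, 2015 − 7 weeks = Dec 5, 2014.
The foundation has cured: Dec 5, 2014 − 10 weeks = Sep 26, 2014.
The foundation is poured: Sep 26, 2014 − 1 week = Sep 19, 2014.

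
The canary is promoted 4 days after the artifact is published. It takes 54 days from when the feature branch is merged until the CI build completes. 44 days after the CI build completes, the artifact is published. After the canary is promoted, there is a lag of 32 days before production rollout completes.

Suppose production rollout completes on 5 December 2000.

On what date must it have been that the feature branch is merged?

24 July 2000

Production rollout completes: Dec 5, 2000.
The canary is promoted: Dec 5, 2000 − 32 days = Nov 3, 2000.
The artifact is published: Nov 3, 2000 − 4 days = Oct 30, 2000.
The CI build completes: Oct 30, 2000 − 44 days = Sep 16, 2000.
The feature branch is merged: Sep 16, 2000 − 54 days = Jul 24, 2000.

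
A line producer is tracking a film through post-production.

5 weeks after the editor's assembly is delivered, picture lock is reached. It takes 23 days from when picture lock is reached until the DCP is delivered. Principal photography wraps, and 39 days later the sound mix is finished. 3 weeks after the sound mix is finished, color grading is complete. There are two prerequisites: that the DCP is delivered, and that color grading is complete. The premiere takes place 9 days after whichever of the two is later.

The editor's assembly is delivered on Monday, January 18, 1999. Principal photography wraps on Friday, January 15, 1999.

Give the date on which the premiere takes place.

Friday, March 26, 1999

The editor's assembly is delivered: Jan 18, 1999.
Picture lock is reached: Jan 18, 1999 + 5 weeks = Feb 22, 1999.
The DCP is delivered: Feb 22, 1999 + 23 days = Mar 17, 1999.
Principal photography wraps: Jan 15, 1999.
The sound mix is finished: Jan 15, 1999 + 39 days = Feb 23, 1999.
Color grading is complete: Feb 23, 1999 + 3 weeks = Mar 16, 1999.
Both prerequisites met — the DCP is delivered (Mar 17, 1999), color grading is complete (Mar 16, 1999); the later is Mar 17, 1999.
The premiere takes place: Mar 17, 1999 + 9 days = Mar 26, 1999.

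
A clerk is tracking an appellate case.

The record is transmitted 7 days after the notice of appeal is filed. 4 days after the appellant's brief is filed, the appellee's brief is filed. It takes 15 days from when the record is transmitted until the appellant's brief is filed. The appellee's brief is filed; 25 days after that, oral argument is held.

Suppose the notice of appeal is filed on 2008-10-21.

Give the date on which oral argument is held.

The notice of appeal is filed: Oct 21, 2008.
The record is transmitted: Oct 21, 2008 + 7 days = Oct 28, 2008.
The appellant's brief is filed: Oct 28, 2008 + 15 days = Nov 12, 2008.
The appellee's brief is filed: Nov 12, 2008 + 4 days = Nov 16, 2008.
Oral argument is held: Nov 16, 2008 + 25 days = Dec 11, 2008.

2008-12-11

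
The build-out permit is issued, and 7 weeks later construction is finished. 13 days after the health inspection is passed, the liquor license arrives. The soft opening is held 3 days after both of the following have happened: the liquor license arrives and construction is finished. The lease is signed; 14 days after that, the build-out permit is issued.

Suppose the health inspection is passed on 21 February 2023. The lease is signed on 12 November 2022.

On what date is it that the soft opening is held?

9 March 2023

The health inspection is passed: Feb 21, 2023.
The liquor license arrives: Feb 21, 2023 + 13 days = Mar 6, 2023.
The lease is signed: Nov 12, 2022.
The build-out permit is issued: Nov 12, 2022 + 14 days = Nov 26, 2022.
Construction is finished: Nov 26, 2022 + 7 weeks = Jan 14, 2023.
Both prerequisites met — the liquor license arrives (Mar 6, 2023), construction is finished (Jan 14, 2023); the later is Mar 6, 2023.
The soft opening is held: Mar 6, 2023 + 3 days = Mar 9, 2023.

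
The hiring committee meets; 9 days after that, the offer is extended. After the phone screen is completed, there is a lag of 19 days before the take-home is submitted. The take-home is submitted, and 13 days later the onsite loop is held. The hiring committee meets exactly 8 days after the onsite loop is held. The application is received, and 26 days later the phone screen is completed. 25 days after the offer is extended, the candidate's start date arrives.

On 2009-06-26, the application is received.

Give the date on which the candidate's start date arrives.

The application is received: Jun 26, 2009.
The phone screen is completed: Jun 26, 2009 + 26 days = Jul 22, 2009.
The take-home is submitted: Jul 22, 2009 + 19 days = Aug 10, 2009.
The onsite loop is held: Aug 10, 2009 + 13 days = Aug 23, 2009.
The hiring committee meets: Aug 23, 2009 + 8 days = Aug 31, 2009.
The offer is extended: Aug 31, 2009 + 9 days = Sep 9, 2009.
The candidate's start date arrives: Sep 9, 2009 + 25 days = Oct 4, 2009.

2009-10-04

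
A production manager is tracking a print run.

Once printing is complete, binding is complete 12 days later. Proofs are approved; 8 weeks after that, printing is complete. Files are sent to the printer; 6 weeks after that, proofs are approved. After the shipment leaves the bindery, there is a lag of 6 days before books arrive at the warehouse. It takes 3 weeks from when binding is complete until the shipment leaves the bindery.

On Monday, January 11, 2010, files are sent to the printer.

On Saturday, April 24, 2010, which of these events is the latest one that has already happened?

Printing is complete

Files are sent to the printer: Jan 11, 2010.
Proofs are approved: Jan 11, 2010 + 6 weeks = Feb 22, 2010.
Printing is complete: Feb 22, 2010 + 8 weeks = Apr 19, 2010.
Binding is complete: Apr 19, 2010 + 12 days = May 1, 2010.
The shipment leaves the bindery: May 1, 2010 + 3 weeks = May 22, 2010.
Books arrive at the warehouse: May 22, 2010 + 6 days = May 28, 2010.
Apr 24, 2010 falls between when printing is complete (Apr 19, 2010) and when binding is complete (May 1, 2010).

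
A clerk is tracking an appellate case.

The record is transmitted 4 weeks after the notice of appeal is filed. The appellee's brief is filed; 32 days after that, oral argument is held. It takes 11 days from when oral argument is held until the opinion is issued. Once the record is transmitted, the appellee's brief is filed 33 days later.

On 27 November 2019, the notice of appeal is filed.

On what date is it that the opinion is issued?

10 March 2020

The notice of appeal is filed: Nov 27, 2019.
The record is transmitted: Nov 27, 2019 + 4 weeks = Dec 25, 2019.
The appellee's brief is filed: Dec 25, 2019 + 33 days = Jan 27, 2020.
Oral argument is held: Jan 27, 2020 + 32 days = Feb 28, 2020.
The opinion is issued: Feb 28, 2020 + 11 days = Mar 10, 2020.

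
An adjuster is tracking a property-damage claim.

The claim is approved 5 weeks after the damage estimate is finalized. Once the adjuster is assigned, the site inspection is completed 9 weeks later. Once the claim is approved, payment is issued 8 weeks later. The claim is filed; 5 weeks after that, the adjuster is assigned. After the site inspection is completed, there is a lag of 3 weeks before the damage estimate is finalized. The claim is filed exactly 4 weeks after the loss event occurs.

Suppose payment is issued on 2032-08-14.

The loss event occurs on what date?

2031-12-20

Payment is issued: Aug 14, 2032.
The claim is approved: Aug 14, 2032 − 8 weeks = Jun 19, 2032.
The damage estimate is finalized: Jun 19, 2032 − 5 weeks = May 15, 2032.
The site inspection is completed: May 15, 2032 − 3 weeks = Apr 24, 2032.
The adjuster is assigned: Apr 24, 2032 − 9 weeks = Feb 21, 2032.
The claim is filed: Feb 21, 2032 − 5 weeks = Jan 17, 2032.
The loss event occurs: Jan 17, 2032 − 4 weeks = Dec 20, 2031.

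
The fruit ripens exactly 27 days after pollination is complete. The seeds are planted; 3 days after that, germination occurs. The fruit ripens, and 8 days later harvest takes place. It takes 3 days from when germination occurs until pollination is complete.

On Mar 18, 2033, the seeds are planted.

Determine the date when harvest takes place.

Apr 28, 2033

The seeds are planted: Mar 18, 2033.
Germination occurs: Mar 18, 2033 + 3 days = Mar 21, 2033.
Pollination is complete: Mar 21, 2033 + 3 days = Mar 24, 2033.
The fruit ripens: Mar 24, 2033 + 27 days = Apr 20, 2033.
Harvest takes place: Apr 20, 2033 + 8 days = Apr 28, 2033.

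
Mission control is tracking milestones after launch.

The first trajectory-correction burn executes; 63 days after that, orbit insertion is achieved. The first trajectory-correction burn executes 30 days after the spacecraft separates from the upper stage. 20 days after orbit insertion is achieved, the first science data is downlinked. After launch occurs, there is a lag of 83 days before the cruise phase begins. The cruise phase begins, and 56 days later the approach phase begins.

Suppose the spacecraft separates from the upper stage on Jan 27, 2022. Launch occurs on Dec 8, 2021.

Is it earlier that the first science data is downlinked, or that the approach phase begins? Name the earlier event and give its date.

The approach phase begins — Apr 26, 2022

The spacecraft separates from the upper stage: Jan 27, 2022.
The first trajectory-correction burn executes: Jan 27, 2022 + 30 days = Feb 26, 2022.
Orbit insertion is achieved: Feb 26, 2022 + 63 days = Apr 30, 2022.
The first science data is downlinked: Apr 30, 2022 + 20 days = May 20, 2022.
Launch occurs: Dec 8, 2021.
The cruise phase begins: Dec 8, 2021 + 83 days = Mar 1, 2022.
The approach phase begins: Mar 1, 2022 + 56 days = Apr 26, 2022.
Comparing: the first science data is downlinked on May 20, 2022 vs the approach phase begins on Apr 26, 2022. Earlier: the approach phase begins.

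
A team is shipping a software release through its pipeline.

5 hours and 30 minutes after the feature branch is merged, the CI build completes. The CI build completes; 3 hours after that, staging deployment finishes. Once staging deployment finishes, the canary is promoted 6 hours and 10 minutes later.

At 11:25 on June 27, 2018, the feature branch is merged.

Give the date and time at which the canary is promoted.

02:05 on June 28, 2018

The feature branch is merged: 11:25 Jun 27, 2018.
The CI build completes: 11:25 Jun 27, 2018 + 5h30m = 16:55 Jun 27, 2018.
Staging deployment finishes: 16:55 Jun 27, 2018 + 3h = 19:55 Jun 27, 2018.
The canary is promoted: 19:55 Jun 27, 2018 + 6h10m = 02:05 Jun 28, 2018.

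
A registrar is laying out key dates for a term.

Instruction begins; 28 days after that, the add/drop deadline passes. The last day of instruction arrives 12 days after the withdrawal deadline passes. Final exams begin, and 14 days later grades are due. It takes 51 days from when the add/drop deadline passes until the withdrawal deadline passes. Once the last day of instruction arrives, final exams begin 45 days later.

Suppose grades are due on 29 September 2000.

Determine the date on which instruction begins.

Grades are due: Sep 29, 2000.
Final exams begin: Sep 29, 2000 − 14 days = Sep 15, 2000.
The last day of instruction arrives: Sep 15, 2000 − 45 days = Aug 1, 2000.
The withdrawal deadline passes: Aug 1, 2000 − 12 days = Jul 20, 2000.
The add/drop deadline passes: Jul 20, 2000 − 51 days = May 30, 2000.
Instruction begins: May 30, 2000 − 28 days = May 2, 2000.

2 May 2000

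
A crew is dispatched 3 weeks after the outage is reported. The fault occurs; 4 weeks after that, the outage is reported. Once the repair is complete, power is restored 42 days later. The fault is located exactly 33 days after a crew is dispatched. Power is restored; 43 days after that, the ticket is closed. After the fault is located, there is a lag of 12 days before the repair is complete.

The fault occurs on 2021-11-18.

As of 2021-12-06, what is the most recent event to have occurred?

The fault occurs

The fault occurs: Nov 18, 2021.
The outage is reported: Nov 18, 2021 + 4 weeks = Dec 16, 2021.
A crew is dispatched: Dec 16, 2021 + 3 weeks = Jan 6, 2022.
The fault is located: Jan 6, 2022 + 33 days = Feb 8, 2022.
The repair is complete: Feb 8, 2022 + 12 days = Feb 20, 2022.
Power is restored: Feb 20, 2022 + 42 days = Apr 3, 2022.
The ticket is closed: Apr 3, 2022 + 43 days = May 16, 2022.
Dec 6, 2021 falls between when the fault occurs (Nov 18, 2021) and when the outage is reported (Dec 16, 2021).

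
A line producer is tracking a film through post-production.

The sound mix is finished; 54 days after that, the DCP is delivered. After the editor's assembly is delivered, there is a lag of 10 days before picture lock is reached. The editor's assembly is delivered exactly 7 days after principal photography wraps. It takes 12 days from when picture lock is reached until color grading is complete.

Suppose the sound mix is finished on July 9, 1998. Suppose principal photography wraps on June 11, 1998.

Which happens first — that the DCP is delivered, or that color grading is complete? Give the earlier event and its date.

The sound mix is finished: Jul 9, 1998.
The DCP is delivered: Jul 9, 1998 + 54 days = Sep 1, 1998.
Principal photography wraps: Jun 11, 1998.
The editor's assembly is delivered: Jun 11, 1998 + 7 days = Jun 18, 1998.
Picture lock is reached: Jun 18, 1998 + 10 days = Jun 28, 1998.
Color grading is complete: Jun 28, 1998 + 12 days = Jul 10, 1998.
Comparing: the DCP is delivered on Sep 1, 1998 vs color grading is complete on Jul 10, 1998. Earlier: color grading is complete.

Color grading is complete — July 10, 1998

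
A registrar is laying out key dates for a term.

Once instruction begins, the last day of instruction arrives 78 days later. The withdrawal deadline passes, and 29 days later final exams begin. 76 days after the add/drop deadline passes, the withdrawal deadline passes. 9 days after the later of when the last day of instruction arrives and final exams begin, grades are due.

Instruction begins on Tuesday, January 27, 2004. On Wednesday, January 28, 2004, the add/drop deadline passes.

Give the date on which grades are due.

Instruction begins: Jan 27, 2004.
The last day of instruction arrives: Jan 27, 2004 + 78 days = Apr 14, 2004.
The add/drop deadline passes: Jan 28, 2004.
The withdrawal deadline passes: Jan 28, 2004 + 76 days = Apr 13, 2004.
Final exams begin: Apr 13, 2004 + 29 days = May 12, 2004.
Both prerequisites met — the last day of instruction arrives (Apr 14, 2004), final exams begin (May 12, 2004); the later is May 12, 2004.
Grades are due: May 12, 2004 + 9 days = May 21, 2004.

Friday, May 21, 2004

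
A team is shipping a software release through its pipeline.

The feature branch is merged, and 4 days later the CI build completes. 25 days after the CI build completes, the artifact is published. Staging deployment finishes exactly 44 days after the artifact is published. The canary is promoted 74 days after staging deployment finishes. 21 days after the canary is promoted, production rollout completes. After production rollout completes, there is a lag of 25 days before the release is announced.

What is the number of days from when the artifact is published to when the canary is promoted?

Causal path: the artifact is published → staging deployment finishes → the canary is promoted.
Total delay along the path: 44 + 74 = 118 days.

118 days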